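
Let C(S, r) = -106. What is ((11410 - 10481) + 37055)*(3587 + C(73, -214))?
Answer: 132222304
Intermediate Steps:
((11410 - 10481) + 37055)*(3587 + C(73, -214)) = ((11410 - 10481) + 37055)*(3587 - 106) = (929 + 37055)*3481 = 37984*3481 = 132222304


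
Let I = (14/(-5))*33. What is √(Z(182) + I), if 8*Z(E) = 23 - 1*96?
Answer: I*√40610/20 ≈ 10.076*I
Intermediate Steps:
Z(E) = -73/8 (Z(E) = (23 - 1*96)/8 = (23 - 96)/8 = (⅛)*(-73) = -73/8)
I = -462/5 (I = (14*(-⅕))*33 = -14/5*33 = -462/5 ≈ -92.400)
√(Z(182) + I) = √(-73/8 - 462/5) = √(-4061/40) = I*√40610/20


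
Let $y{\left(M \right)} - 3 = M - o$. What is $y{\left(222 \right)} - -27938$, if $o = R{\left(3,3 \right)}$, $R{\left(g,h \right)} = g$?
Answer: $28160$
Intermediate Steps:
$o = 3$
$y{\left(M \right)} = M$ ($y{\left(M \right)} = 3 + \left(M - 3\right) = 3 + \left(-3 + M\right) = M$)
$y{\left(222 \right)} - -27938 = 222 - -27938 = 222 + 27938 = 28160$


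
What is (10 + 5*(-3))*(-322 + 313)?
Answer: 45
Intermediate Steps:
(10 + 5*(-3))*(-322 + 313) = (10 - 15)*(-9) = -5*(-9) = 45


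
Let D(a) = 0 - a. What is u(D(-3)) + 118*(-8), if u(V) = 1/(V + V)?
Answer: -5663/6 ≈ -943.83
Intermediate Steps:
D(a) = -a
u(V) = 1/(2*V)
u(D(-3)) + 118*(-8) = 1/(2*((-1*(-3)))) + 118*(-8) = (½)/3 - 944 = (½)*(⅓) - 944 = ⅙ - 944 = -5663/6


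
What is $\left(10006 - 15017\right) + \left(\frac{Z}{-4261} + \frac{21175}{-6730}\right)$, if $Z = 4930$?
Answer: $- \frac{28764299481}{5735306} \approx -5015.3$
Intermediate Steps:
$\left(10006 - 15017\right) + \left(\frac{Z}{-4261} + \frac{21175}{-6730}\right) = \left(10006 - 15017\right) + \left(\frac{4930}{-4261} + \frac{21175}{-6730}\right) = \left(10006 - 15017\right) + \left(4930 \left(- \frac{1}{4261}\right) + 21175 \left(- \frac{1}{6730}\right)\right) = -5011 - \frac{24681115}{5735306} = - \frac{28764299481}{5735306}$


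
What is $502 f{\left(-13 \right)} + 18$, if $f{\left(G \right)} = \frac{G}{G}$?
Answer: $520$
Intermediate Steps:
$f{\left(G \right)} = 1$
$502 f{\left(-13 \right)} + 18 = 502 \cdot 1 + 18 = 502 + 18 = 520$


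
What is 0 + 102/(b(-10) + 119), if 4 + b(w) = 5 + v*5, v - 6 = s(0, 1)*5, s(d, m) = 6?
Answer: 17/50 ≈ 0.34000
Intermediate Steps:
v = 36 (v = 6 + 6*5 = 6 + 30 = 36)
b(w) = 181 (b(w) = -4 + (5 + 36*5) = -4 + (5 + 180) = -4 + 185 = 181)
0 + 102/(b(-10) + 119) = 0 + 102/(181 + 119) = 0 + 102/300 = 0 + (1/300)*102 = 0 + 17/50 = 17/50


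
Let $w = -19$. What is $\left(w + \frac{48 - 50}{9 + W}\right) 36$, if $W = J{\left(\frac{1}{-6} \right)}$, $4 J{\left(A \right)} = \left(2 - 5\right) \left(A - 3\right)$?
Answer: $- \frac{62820}{91} \approx -690.33$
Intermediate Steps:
$J{\left(A \right)} = \frac{9}{4} - \frac{3 A}{4}$ ($J{\left(A \right)} = \frac{\left(2 - 5\right) \left(A - 3\right)}{4} = \frac{\left(-3\right) \left(-3 + A\right)}{4} = \frac{9 - 3 A}{4} = \frac{9}{4} - \frac{3 A}{4}$)
$W = \frac{19}{8}$ ($W = \frac{9}{4} - \frac{3}{4 \left(-6\right)} = \frac{9}{4} - - \frac{1}{8} = \frac{9}{4} + \frac{1}{8} = \frac{19}{8} \approx 2.375$)
$\left(w + \frac{48 - 50}{9 + W}\right) 36 = \left(-19 + \frac{48 - 50}{9 + \frac{19}{8}}\right) 36 = \left(-19 - \frac{2}{\frac{91}{8}}\right) 36 = \left(-19 - \frac{16}{91}\right) 36 = \left(- \frac{1745}{91}\right) 36 = - \frac{62820}{91}$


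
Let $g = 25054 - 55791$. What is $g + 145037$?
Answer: $114300$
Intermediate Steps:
$g = -30737$ ($g = 25054 - 55791 = -30737$)
$g + 145037 = -30737 + 145037 = 114300$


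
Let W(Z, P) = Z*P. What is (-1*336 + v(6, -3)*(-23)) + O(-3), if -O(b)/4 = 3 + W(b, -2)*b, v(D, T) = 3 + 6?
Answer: -483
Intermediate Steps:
W(Z, P) = P*Z
v(D, T) = 9
O(b) = -12 + 8*b**2 (O(b) = -4*(3 + (-2*b)*b) = -4*(3 - 2*b**2) = -12 + 8*b**2)
(-1*336 + v(6, -3)*(-23)) + O(-3) = (-1*336 + 9*(-23)) + (-12 + 8*(-3)**2) = (-336 - 207) + (-12 + 8*9) = -543 + (-12 + 72) = -543 + 60 = -483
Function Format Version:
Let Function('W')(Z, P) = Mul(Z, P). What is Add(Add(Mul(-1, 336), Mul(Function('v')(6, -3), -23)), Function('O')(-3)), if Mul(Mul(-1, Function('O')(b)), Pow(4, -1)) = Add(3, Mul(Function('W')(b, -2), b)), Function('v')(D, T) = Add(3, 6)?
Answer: -483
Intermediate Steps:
Function('W')(Z, P) = Mul(P, Z)
Function('v')(D, T) = 9
Function('O')(b) = Add(-12, Mul(8, Pow(b, 2))) (Function('O')(b) = Mul(-4, Add(3, Mul(Mul(-2, b), b))) = Mul(-4, Add(3, Mul(-2, Pow(b, 2)))) = Add(-12, Mul(8, Pow(b, 2))))
Add(Add(Mul(-1, 336), Mul(Function('v')(6, -3), -23)), Function('O')(-3)) = Add(Add(Mul(-1, 336), Mul(9, -23)), Add(-12, Mul(8, Pow(-3, 2)))) = Add(Add(-336, -207), Add(-12, Mul(8, 9))) = Add(-543, Add(-12, 72)) = Add(-543, 60) = -483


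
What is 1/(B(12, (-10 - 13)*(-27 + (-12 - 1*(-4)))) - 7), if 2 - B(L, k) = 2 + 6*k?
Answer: -1/4837 ≈ -0.00020674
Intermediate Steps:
B(L, k) = -6*k (B(L, k) = 2 - (2 + 6*k) = 2 + (-2 - 6*k) = -6*k)
1/(B(12, (-10 - 13)*(-27 + (-12 - 1*(-4)))) - 7) = 1/(-6*(-10 - 13)*(-27 + (-12 - 1*(-4))) - 7) = 1/(-(-138)*(-27 + (-12 + 4)) - 7) = 1/(-(-138)*(-27 - 8) - 7) = 1/(-(-138)*(-35) - 7) = 1/(-6*805 - 7) = 1/(-4830 - 7) = 1/(-4837) = -1/4837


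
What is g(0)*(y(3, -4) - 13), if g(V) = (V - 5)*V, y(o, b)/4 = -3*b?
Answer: 0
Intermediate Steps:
y(o, b) = -12*b (y(o, b) = 4*(-3*b) = -12*b)
g(V) = V*(-5 + V) (g(V) = (-5 + V)*V = V*(-5 + V))
g(0)*(y(3, -4) - 13) = (0*(-5 + 0))*(-12*(-4) - 13) = (0*(-5))*(48 - 13) = 0*35 = 0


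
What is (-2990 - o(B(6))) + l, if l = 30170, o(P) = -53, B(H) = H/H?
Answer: 27233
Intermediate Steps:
B(H) = 1
(-2990 - o(B(6))) + l = (-2990 - 1*(-53)) + 30170 = (-2990 + 53) + 30170 = -2937 + 30170 = 27233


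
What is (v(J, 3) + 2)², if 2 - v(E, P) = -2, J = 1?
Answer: 36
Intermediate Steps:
v(E, P) = 4 (v(E, P) = 2 - 1*(-2) = 2 + 2 = 4)
(v(J, 3) + 2)² = (4 + 2)² = 6² = 36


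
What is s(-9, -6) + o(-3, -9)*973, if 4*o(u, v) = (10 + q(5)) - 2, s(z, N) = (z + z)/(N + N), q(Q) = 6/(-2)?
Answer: 4871/4 ≈ 1217.8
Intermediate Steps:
q(Q) = -3 (q(Q) = 6*(-½) = -3)
s(z, N) = z/N (s(z, N) = (2*z)/((2*N)) = (2*z)*(1/(2*N)) = z/N)
o(u, v) = 5/4 (o(u, v) = ((10 - 3) - 2)/4 = (7 - 2)/4 = (¼)*5 = 5/4)
s(-9, -6) + o(-3, -9)*973 = -9/(-6) + (5/4)*973 = -9*(-⅙) + 4865/4 = 3/2 + 4865/4 = 4871/4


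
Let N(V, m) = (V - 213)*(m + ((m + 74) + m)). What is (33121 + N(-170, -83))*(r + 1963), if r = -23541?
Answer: -2160950388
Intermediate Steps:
N(V, m) = (-213 + V)*(74 + 3*m) (N(V, m) = (-213 + V)*(m + ((74 + m) + m)) = (-213 + V)*(m + (74 + 2*m)) = (-213 + V)*(74 + 3*m))
(33121 + N(-170, -83))*(r + 1963) = (33121 + (-15762 - 639*(-83) + 74*(-170) + 3*(-170)*(-83)))*(-23541 + 1963) = (33121 + (-15762 + 53037 - 12580 + 42330))*(-21578) = (33121 + 67025)*(-21578) = 100146*(-21578) = -2160950388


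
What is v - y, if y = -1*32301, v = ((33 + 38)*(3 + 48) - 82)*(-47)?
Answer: -134032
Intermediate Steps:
v = -166333 (v = (71*51 - 82)*(-47) = (3621 - 82)*(-47) = 3539*(-47) = -166333)
y = -32301
v - y = -166333 - 1*(-32301) = -166333 + 32301 = -134032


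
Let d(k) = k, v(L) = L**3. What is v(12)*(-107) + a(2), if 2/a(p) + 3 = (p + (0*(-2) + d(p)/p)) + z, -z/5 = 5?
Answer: -4622402/25 ≈ -1.8490e+5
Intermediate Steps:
z = -25 (z = -5*5 = -25)
a(p) = 2/(-27 + p) (a(p) = 2/(-3 + ((p + (0*(-2) + p/p)) - 25)) = 2/(-3 + ((p + (0 + 1)) - 25)) = 2/(-3 + ((p + 1) - 25)) = 2/(-3 + ((1 + p) - 25)) = 2/(-3 + (-24 + p)) = 2/(-27 + p))
v(12)*(-107) + a(2) = 12**3*(-107) + 2/(-27 + 2) = 1728*(-107) + 2/(-25) = -184896 + 2*(-1/25) = -184896 - 2/25 = -4622402/25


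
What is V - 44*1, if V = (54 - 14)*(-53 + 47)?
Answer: -284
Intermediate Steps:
V = -240 (V = 40*(-6) = -240)
V - 44*1 = -240 - 44*1 = -240 - 44 = -284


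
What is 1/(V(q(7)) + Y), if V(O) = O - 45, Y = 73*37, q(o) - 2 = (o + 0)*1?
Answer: 1/2665 ≈ 0.00037523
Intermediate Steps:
q(o) = 2 + o (q(o) = 2 + (o + 0)*1 = 2 + o*1 = 2 + o)
Y = 2701
V(O) = -45 + O
1/(V(q(7)) + Y) = 1/((-45 + (2 + 7)) + 2701) = 1/((-45 + 9) + 2701) = 1/(-36 + 2701) = 1/2665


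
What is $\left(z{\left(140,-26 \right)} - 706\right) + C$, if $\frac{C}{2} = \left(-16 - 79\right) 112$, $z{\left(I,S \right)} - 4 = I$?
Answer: $-21842$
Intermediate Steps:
$z{\left(I,S \right)} = 4 + I$
$C = -21280$ ($C = 2 \left(-16 - 79\right) 112 = 2 \left(\left(-95\right) 112\right) = 2 \left(-10640\right) = -21280$)
$\left(z{\left(140,-26 \right)} - 706\right) + C = \left(\left(4 + 140\right) - 706\right) - 21280 = \left(144 - 706\right) - 21280 = -562 - 21280 = -21842$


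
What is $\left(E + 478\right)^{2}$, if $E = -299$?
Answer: $32041$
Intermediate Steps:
$\left(E + 478\right)^{2} = \left(-299 + 478\right)^{2} = 179^{2} = 32041$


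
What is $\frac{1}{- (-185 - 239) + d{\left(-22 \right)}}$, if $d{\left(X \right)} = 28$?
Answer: $\frac{1}{452} \approx 0.0022124$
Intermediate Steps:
$\frac{1}{- (-185 - 239) + d{\left(-22 \right)}} = \frac{1}{- (-185 - 239) + 28} = \frac{1}{\left(-1\right) \left(-424\right) + 28} = \frac{1}{424 + 28} = \frac{1}{452}$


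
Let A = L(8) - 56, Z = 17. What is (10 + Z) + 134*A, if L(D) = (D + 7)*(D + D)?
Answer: 24683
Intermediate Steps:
L(D) = 2*D*(7 + D) (L(D) = (7 + D)*(2*D) = 2*D*(7 + D))
A = 184 (A = 2*8*(7 + 8) - 56 = 2*8*15 - 56 = 240 - 56 = 184)
(10 + Z) + 134*A = (10 + 17) + 134*184 = 27 + 24656 = 24683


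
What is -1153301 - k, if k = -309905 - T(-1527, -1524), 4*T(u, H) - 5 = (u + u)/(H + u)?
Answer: -3430928825/4068 ≈ -8.4339e+5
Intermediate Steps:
T(u, H) = 5/4 + u/(2*(H + u)) (T(u, H) = 5/4 + ((u + u)/(H + u))/4 = 5/4 + ((2*u)/(H + u))/4 = 5/4 + (2*u/(H + u))/4 = 5/4 + u/(2*(H + u)))
k = -1260699643/4068 (k = -309905 - (5*(-1524) + 7*(-1527))/(4*(-1524 - 1527)) = -309905 - (-7620 - 10689)/(4*(-3051)) = -309905 - (-1)*(-18309)/(4*3051) = -309905 - 1*6103/4068 = -309905 - 6103/4068 = -1260699643/4068 ≈ -3.0991e+5)
-1153301 - k = -1153301 - 1*(-1260699643/4068) = -1153301 + 1260699643/4068 = -3430928825/4068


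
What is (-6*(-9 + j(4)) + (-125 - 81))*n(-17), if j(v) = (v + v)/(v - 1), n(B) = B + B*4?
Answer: 14280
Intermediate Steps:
n(B) = 5*B (n(B) = B + 4*B = 5*B)
j(v) = 2*v/(-1 + v) (j(v) = (2*v)/(-1 + v) = 2*v/(-1 + v))
(-6*(-9 + j(4)) + (-125 - 81))*n(-17) = (-6*(-9 + 2*4/(-1 + 4)) + (-125 - 81))*(5*(-17)) = (-6*(-9 + 2*4/3) - 206)*(-85) = (-6*(-9 + 2*4*(1/3)) - 206)*(-85) = (-6*(-9 + 8/3) - 206)*(-85) = (-6*(-19/3) - 206)*(-85) = (38 - 206)*(-85) = -168*(-85) = 14280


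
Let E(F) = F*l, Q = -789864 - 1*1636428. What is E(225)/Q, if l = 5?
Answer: -125/269588 ≈ -0.00046367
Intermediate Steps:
Q = -2426292 (Q = -789864 - 1636428 = -2426292)
E(F) = 5*F (E(F) = F*5 = 5*F)
E(225)/Q = (5*225)/(-2426292) = 1125*(-1/2426292) = -125/269588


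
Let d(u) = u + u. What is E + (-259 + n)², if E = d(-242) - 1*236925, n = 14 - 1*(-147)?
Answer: -227805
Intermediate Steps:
n = 161 (n = 14 + 147 = 161)
d(u) = 2*u
E = -237409 (E = 2*(-242) - 1*236925 = -484 - 236925 = -237409)
E + (-259 + n)² = -237409 + (-259 + 161)² = -237409 + (-98)² = -237409 + 9604 = -227805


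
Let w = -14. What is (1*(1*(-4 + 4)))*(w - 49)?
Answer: 0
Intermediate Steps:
(1*(1*(-4 + 4)))*(w - 49) = (1*(1*(-4 + 4)))*(-14 - 49) = (1*(1*0))*(-63) = (1*0)*(-63) = 0*(-63) = 0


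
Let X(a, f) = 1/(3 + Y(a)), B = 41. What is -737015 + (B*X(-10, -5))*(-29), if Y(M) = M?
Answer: -5157916/7 ≈ -7.3685e+5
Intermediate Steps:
X(a, f) = 1/(3 + a)
-737015 + (B*X(-10, -5))*(-29) = -737015 + (41/(3 - 10))*(-29) = -737015 + (41/(-7))*(-29) = -737015 + (41*(-⅐))*(-29) = -737015 - 41/7*(-29) = -737015 + 1189/7 = -5157916/7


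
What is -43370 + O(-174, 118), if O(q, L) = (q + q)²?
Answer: 77734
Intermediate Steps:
O(q, L) = 4*q² (O(q, L) = (2*q)² = 4*q²)
-43370 + O(-174, 118) = -43370 + 4*(-174)² = -43370 + 4*30276 = -43370 + 121104 = 77734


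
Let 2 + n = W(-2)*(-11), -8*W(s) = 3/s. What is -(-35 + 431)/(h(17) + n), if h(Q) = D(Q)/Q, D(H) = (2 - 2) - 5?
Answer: 35904/395 ≈ 90.896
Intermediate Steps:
W(s) = -3/(8*s)
D(H) = -5 (D(H) = 0 - 5 = -5)
h(Q) = -5/Q
n = -65/16 (n = -2 - 3/8/(-2)*(-11) = -2 - 3/8*(-½)*(-11) = -2 + (3/16)*(-11) = -2 - 33/16 = -65/16 ≈ -4.0625)
-(-35 + 431)/(h(17) + n) = -(-35 + 431)/(-5/17 - 65/16) = -396/(-5*1/17 - 65/16) = -396/(-5/17 - 65/16) = -396/(-1185/272) = -396*(-272)/1185 = -1*(-35904/395) = 35904/395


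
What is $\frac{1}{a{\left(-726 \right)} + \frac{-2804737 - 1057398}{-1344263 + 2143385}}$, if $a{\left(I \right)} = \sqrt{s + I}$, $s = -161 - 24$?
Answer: $- \frac{3086317045470}{596677016233549} - \frac{638595970884 i \sqrt{911}}{596677016233549} \approx -0.0051725 - 0.032303 i$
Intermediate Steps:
$s = -185$
$a{\left(I \right)} = \sqrt{-185 + I}$
$\frac{1}{a{\left(-726 \right)} + \frac{-2804737 - 1057398}{-1344263 + 2143385}} = \frac{1}{\sqrt{-185 - 726} + \frac{-2804737 - 1057398}{-1344263 + 2143385}} = \frac{1}{\sqrt{-911} - \frac{3862135}{799122}} = \frac{1}{i \sqrt{911} - \frac{3862135}{799122}} = \frac{1}{- \frac{3862135}{799122} + i \sqrt{911}}$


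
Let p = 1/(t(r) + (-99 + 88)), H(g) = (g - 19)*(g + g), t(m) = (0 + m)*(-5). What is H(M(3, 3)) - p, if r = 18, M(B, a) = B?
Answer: -9695/101 ≈ -95.990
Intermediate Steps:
t(m) = -5*m (t(m) = m*(-5) = -5*m)
H(g) = 2*g*(-19 + g) (H(g) = (-19 + g)*(2*g) = 2*g*(-19 + g))
p = -1/101 (p = 1/(-5*18 + (-99 + 88)) = 1/(-90 - 11) = 1/(-101) = -1/101 ≈ -0.0099010)
H(M(3, 3)) - p = 2*3*(-19 + 3) - 1*(-1/101) = 2*3*(-16) + 1/101 = -96 + 1/101 = -9695/101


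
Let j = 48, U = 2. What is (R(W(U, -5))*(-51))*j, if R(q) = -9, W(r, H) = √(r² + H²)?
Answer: 22032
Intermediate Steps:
W(r, H) = √(H² + r²)
(R(W(U, -5))*(-51))*j = -9*(-51)*48 = 459*48 = 22032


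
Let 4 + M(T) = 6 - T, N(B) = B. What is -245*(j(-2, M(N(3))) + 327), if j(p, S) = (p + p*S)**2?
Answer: -80115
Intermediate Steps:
M(T) = 2 - T (M(T) = -4 + (6 - T) = 2 - T)
j(p, S) = (p + S*p)**2
-245*(j(-2, M(N(3))) + 327) = -245*((-2)**2*(1 + (2 - 1*3))**2 + 327) = -245*(4*(1 + (2 - 3))**2 + 327) = -245*(4*(1 - 1)**2 + 327) = -245*(4*0**2 + 327) = -245*(4*0 + 327) = -245*(0 + 327) = -245*327 = -80115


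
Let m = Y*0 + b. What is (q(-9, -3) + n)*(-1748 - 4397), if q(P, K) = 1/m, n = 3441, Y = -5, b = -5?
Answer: -21143716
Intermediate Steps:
m = -5 (m = -5*0 - 5 = 0 - 5 = -5)
q(P, K) = -⅕ (q(P, K) = 1/(-5) = -⅕)
(q(-9, -3) + n)*(-1748 - 4397) = (-⅕ + 3441)*(-1748 - 4397) = (17204/5)*(-6145) = -21143716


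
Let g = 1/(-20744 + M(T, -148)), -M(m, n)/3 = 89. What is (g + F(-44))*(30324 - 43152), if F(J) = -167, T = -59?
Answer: 45011373864/21011 ≈ 2.1423e+6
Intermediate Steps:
M(m, n) = -267 (M(m, n) = -3*89 = -267)
g = -1/21011 (g = 1/(-20744 - 267) = 1/(-21011) = -1/21011 ≈ -4.7594e-5)
(g + F(-44))*(30324 - 43152) = (-1/21011 - 167)*(30324 - 43152) = -3508838/21011*(-12828) = 45011373864/21011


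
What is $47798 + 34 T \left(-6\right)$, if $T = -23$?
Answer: $52490$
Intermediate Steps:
$47798 + 34 T \left(-6\right) = 47798 + 34 \left(-23\right) \left(-6\right) = 47798 - -4692 = 47798 + 4692 = 52490$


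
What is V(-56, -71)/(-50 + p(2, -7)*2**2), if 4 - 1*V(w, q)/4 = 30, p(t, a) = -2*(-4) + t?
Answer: 52/5 ≈ 10.400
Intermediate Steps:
p(t, a) = 8 + t
V(w, q) = -104 (V(w, q) = 16 - 4*30 = 16 - 120 = -104)
V(-56, -71)/(-50 + p(2, -7)*2**2) = -104/(-50 + (8 + 2)*2**2) = -104/(-50 + 10*4) = -104/(-50 + 40) = -104/(-10) = -104*(-1/10) = 52/5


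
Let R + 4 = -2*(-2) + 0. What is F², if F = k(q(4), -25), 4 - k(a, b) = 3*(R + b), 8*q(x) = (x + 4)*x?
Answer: 6241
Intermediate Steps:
R = 0 (R = -4 + (-2*(-2) + 0) = -4 + (4 + 0) = -4 + 4 = 0)
q(x) = x*(4 + x)/8 (q(x) = ((x + 4)*x)/8 = ((4 + x)*x)/8 = (x*(4 + x))/8 = x*(4 + x)/8)
k(a, b) = 4 - 3*b (k(a, b) = 4 - 3*(0 + b) = 4 - 3*b)
F = 79 (F = 4 - 3*(-25) = 4 + 75 = 79)
F² = 79² = 6241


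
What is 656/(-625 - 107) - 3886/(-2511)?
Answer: 99778/153171 ≈ 0.65142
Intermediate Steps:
656/(-625 - 107) - 3886/(-2511) = 656/(-732) - 3886*(-1/2511) = 656*(-1/732) + 3886/2511 = -164/183 + 3886/2511 = 99778/153171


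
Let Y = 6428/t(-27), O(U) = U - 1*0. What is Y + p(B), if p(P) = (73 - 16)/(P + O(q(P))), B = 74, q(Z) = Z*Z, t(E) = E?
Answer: -11891287/49950 ≈ -238.06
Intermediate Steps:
q(Z) = Z²
O(U) = U (O(U) = U + 0 = U)
p(P) = 57/(P + P²) (p(P) = (73 - 16)/(P + P²) = 57/(P + P²))
Y = -6428/27 (Y = 6428/(-27) = 6428*(-1/27) = -6428/27 ≈ -238.07)
Y + p(B) = -6428/27 + 57/(74*(1 + 74)) = -6428/27 + 57*(1/74)/75 = -6428/27 + 57*(1/74)*(1/75) = -6428/27 + 19/1850 = -11891287/49950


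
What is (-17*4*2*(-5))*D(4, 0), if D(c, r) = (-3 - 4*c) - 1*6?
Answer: -17000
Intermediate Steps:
D(c, r) = -9 - 4*c (D(c, r) = (-3 - 4*c) - 6 = -9 - 4*c)
(-17*4*2*(-5))*D(4, 0) = (-17*4*2*(-5))*(-9 - 4*4) = (-136*(-5))*(-9 - 16) = -17*(-40)*(-25) = 680*(-25) = -17000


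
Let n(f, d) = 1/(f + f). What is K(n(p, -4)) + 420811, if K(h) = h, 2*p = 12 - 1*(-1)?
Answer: 5470544/13 ≈ 4.2081e+5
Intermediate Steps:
p = 13/2 (p = (12 - 1*(-1))/2 = (12 + 1)/2 = (1/2)*13 = 13/2 ≈ 6.5000)
n(f, d) = 1/(2*f)
K(n(p, -4)) + 420811 = 1/(2*(13/2)) + 420811 = (1/2)*(2/13) + 420811 = 1/13 + 420811 = 5470544/13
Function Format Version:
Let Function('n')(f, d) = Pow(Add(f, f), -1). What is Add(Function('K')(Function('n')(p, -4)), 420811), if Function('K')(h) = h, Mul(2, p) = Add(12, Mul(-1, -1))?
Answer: Rational(5470544, 13) ≈ 4.2081e+5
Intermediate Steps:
p = Rational(13, 2) (p = Mul(Rational(1, 2), Add(12, Mul(-1, -1))) = Mul(Rational(1, 2), Add(12, 1)) = Mul(Rational(1, 2), 13) = Rational(13, 2) ≈ 6.5000)
Function('n')(f, d) = Mul(Rational(1, 2), Pow(f, -1)) (Function('n')(f, d) = Pow(Mul(2, f), -1) = Mul(Rational(1, 2), Pow(f, -1)))
Add(Function('K')(Function('n')(p, -4)), 420811) = Add(Mul(Rational(1, 2), Pow(Rational(13, 2), -1)), 420811) = Add(Mul(Rational(1, 2), Rational(2, 13)), 420811) = Add(Rational(1, 13), 420811) = Rational(5470544, 13)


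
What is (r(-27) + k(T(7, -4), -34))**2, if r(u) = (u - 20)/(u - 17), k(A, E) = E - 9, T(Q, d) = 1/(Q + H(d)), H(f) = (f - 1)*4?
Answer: 3404025/1936 ≈ 1758.3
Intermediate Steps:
H(f) = -4 + 4*f (H(f) = (-1 + f)*4 = -4 + 4*f)
T(Q, d) = 1/(-4 + Q + 4*d) (T(Q, d) = 1/(Q + (-4 + 4*d)) = 1/(-4 + Q + 4*d))
k(A, E) = -9 + E
r(u) = (-20 + u)/(-17 + u)
(r(-27) + k(T(7, -4), -34))**2 = ((-20 - 27)/(-17 - 27) + (-9 - 34))**2 = (-47/(-44) - 43)**2 = (-1/44*(-47) - 43)**2 = (47/44 - 43)**2 = (-1845/44)**2 = 3404025/1936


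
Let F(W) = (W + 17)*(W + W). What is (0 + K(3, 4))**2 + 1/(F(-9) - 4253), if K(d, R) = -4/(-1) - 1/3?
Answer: 532028/39573 ≈ 13.444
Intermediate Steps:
K(d, R) = 11/3 (K(d, R) = -4*(-1) - 1*1/3 = 4 - 1/3 = 11/3)
F(W) = 2*W*(17 + W) (F(W) = (17 + W)*(2*W) = 2*W*(17 + W))
(0 + K(3, 4))**2 + 1/(F(-9) - 4253) = (0 + 11/3)**2 + 1/(2*(-9)*(17 - 9) - 4253) = (11/3)**2 + 1/(2*(-9)*8 - 4253) = 121/9 + 1/(-144 - 4253) = 121/9 + 1/(-4397) = 121/9 - 1/4397 = 532028/39573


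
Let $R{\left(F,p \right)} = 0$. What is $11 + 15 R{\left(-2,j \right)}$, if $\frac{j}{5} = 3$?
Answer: $11$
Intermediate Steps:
$j = 15$ ($j = 5 \cdot 3 = 15$)
$11 + 15 R{\left(-2,j \right)} = 11 + 15 \cdot 0 = 11 + 0 = 11$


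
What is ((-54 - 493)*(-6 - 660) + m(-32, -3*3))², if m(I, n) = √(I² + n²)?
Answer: (364302 + √1105)² ≈ 1.3274e+11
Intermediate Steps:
((-54 - 493)*(-6 - 660) + m(-32, -3*3))² = ((-54 - 493)*(-6 - 660) + √((-32)² + (-3*3)²))² = (-547*(-666) + √(1024 + (-9)²))² = (364302 + √(1024 + 81))² = (364302 + √1105)²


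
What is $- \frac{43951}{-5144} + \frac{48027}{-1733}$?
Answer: $- \frac{170883805}{8914552} \approx -19.169$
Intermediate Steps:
$- \frac{43951}{-5144} + \frac{48027}{-1733} = \left(-43951\right) \left(- \frac{1}{5144}\right) + 48027 \left(- \frac{1}{1733}\right) = \frac{43951}{5144} - \frac{48027}{1733} = - \frac{170883805}{8914552}$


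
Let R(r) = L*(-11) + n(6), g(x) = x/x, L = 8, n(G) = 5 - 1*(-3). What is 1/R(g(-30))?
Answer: -1/80 ≈ -0.012500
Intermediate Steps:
n(G) = 8 (n(G) = 5 + 3 = 8)
g(x) = 1
R(r) = -80 (R(r) = 8*(-11) + 8 = -88 + 8 = -80)
1/R(g(-30)) = 1/(-80) = -1/80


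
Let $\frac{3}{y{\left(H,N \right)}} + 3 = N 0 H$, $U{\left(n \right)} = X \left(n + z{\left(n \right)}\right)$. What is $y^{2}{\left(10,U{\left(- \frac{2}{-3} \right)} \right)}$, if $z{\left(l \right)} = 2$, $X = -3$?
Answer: $1$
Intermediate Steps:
$U{\left(n \right)} = -6 - 3 n$ ($U{\left(n \right)} = - 3 \left(n + 2\right) = - 3 \left(2 + n\right) = -6 - 3 n$)
$y{\left(H,N \right)} = -1$ ($y{\left(H,N \right)} = \frac{3}{-3 + N 0 H} = \frac{3}{-3 + 0 H} = \frac{3}{-3 + 0} = \frac{3}{-3} = 3 \left(- \frac{1}{3}\right) = -1$)
$y^{2}{\left(10,U{\left(- \frac{2}{-3} \right)} \right)} = \left(-1\right)^{2} = 1$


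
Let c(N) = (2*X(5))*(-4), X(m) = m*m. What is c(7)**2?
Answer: 40000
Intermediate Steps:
X(m) = m**2
c(N) = -200 (c(N) = (2*5**2)*(-4) = (2*25)*(-4) = 50*(-4) = -200)
c(7)**2 = (-200)**2 = 40000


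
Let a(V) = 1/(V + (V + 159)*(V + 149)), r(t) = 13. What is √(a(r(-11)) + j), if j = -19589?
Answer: 2*I*√3805785825526/27877 ≈ 139.96*I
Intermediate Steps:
a(V) = 1/(V + (149 + V)*(159 + V)) (a(V) = 1/(V + (159 + V)*(149 + V)) = 1/(V + (149 + V)*(159 + V)))
√(a(r(-11)) + j) = √(1/(23691 + 13² + 309*13) - 19589) = √(1/(23691 + 169 + 4017) - 19589) = √(1/27877 - 19589) = √(-546082552/27877) = 2*I*√3805785825526/27877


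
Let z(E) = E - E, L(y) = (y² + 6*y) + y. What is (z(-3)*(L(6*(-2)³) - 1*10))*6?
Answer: 0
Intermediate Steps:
L(y) = y² + 7*y
z(E) = 0
(z(-3)*(L(6*(-2)³) - 1*10))*6 = (0*((6*(-2)³)*(7 + 6*(-2)³) - 1*10))*6 = (0*((6*(-8))*(7 + 6*(-8)) - 10))*6 = (0*(-48*(7 - 48) - 10))*6 = (0*(-48*(-41) - 10))*6 = (0*(1968 - 10))*6 = (0*1958)*6 = 0*6 = 0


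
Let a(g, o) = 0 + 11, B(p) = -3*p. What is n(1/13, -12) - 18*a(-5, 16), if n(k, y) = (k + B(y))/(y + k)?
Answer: -31159/155 ≈ -201.03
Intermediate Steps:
a(g, o) = 11
n(k, y) = (k - 3*y)/(k + y) (n(k, y) = (k - 3*y)/(y + k) = (k - 3*y)/(k + y))
n(1/13, -12) - 18*a(-5, 16) = (1/13 - 3*(-12))/(1/13 - 12) - 18*11 = (1/13 + 36)/(1/13 - 12) - 198 = (469/13)/(-155/13) - 198 = -13/155*469/13 - 198 = -469/155 - 198 = -31159/155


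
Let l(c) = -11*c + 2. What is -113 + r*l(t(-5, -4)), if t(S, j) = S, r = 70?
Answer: 3877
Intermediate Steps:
l(c) = 2 - 11*c
-113 + r*l(t(-5, -4)) = -113 + 70*(2 - 11*(-5)) = -113 + 70*(2 + 55) = -113 + 70*57 = -113 + 3990 = 3877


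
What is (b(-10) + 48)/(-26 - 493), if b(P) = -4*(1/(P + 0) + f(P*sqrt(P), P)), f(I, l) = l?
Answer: -442/2595 ≈ -0.17033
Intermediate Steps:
b(P) = -4*P - 4/P (b(P) = -4*(1/(P + 0) + P) = -4*(1/P + P) = -4*(P + 1/P) = -4*P - 4/P)
(b(-10) + 48)/(-26 - 493) = ((-4*(-10) - 4/(-10)) + 48)/(-26 - 493) = ((40 - 4*(-1/10)) + 48)/(-519) = ((40 + 2/5) + 48)*(-1/519) = (202/5 + 48)*(-1/519) = (442/5)*(-1/519) = -442/2595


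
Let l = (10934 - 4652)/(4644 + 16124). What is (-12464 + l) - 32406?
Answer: -465926939/10384 ≈ -44870.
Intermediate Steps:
l = 3141/10384 (l = 6282/20768 = 6282*(1/20768) = 3141/10384 ≈ 0.30248)
(-12464 + l) - 32406 = (-12464 + 3141/10384) - 32406 = -129423035/10384 - 32406 = -465926939/10384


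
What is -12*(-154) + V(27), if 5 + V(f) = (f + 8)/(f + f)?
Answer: 99557/54 ≈ 1843.6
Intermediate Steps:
V(f) = -5 + (8 + f)/(2*f) (V(f) = -5 + (f + 8)/(f + f) = -5 + (8 + f)/((2*f)) = -5 + (8 + f)*(1/(2*f)) = -5 + (8 + f)/(2*f))
-12*(-154) + V(27) = -12*(-154) + (-9/2 + 4/27) = 1848 + (-9/2 + 4*(1/27)) = 1848 + (-9/2 + 4/27) = 1848 - 235/54 = 99557/54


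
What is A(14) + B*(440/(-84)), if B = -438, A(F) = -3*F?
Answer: 15766/7 ≈ 2252.3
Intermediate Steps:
A(14) + B*(440/(-84)) = -3*14 - 192720/(-84) = -42 - 192720*(-1)/84 = -42 - 438*(-110/21) = -42 + 16060/7 = 15766/7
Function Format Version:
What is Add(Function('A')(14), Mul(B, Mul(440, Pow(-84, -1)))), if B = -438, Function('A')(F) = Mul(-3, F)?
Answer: Rational(15766, 7) ≈ 2252.3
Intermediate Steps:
Add(Function('A')(14), Mul(B, Mul(440, Pow(-84, -1)))) = Add(Mul(-3, 14), Mul(-438, Mul(440, Pow(-84, -1)))) = Add(-42, Mul(-438, Mul(440, Rational(-1, 84)))) = Add(-42, Mul(-438, Rational(-110, 21))) = Add(-42, Rational(16060, 7)) = Rational(15766, 7)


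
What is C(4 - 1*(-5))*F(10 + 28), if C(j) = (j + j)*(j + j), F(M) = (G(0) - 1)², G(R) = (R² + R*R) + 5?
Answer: 5184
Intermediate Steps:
G(R) = 5 + 2*R² (G(R) = (R² + R²) + 5 = 2*R² + 5 = 5 + 2*R²)
F(M) = 16 (F(M) = ((5 + 2*0²) - 1)² = ((5 + 2*0) - 1)² = ((5 + 0) - 1)² = (5 - 1)² = 4² = 16)
C(j) = 4*j² (C(j) = (2*j)*(2*j) = 4*j²)
C(4 - 1*(-5))*F(10 + 28) = (4*(4 - 1*(-5))²)*16 = (4*(4 + 5)²)*16 = (4*9²)*16 = (4*81)*16 = 324*16 = 5184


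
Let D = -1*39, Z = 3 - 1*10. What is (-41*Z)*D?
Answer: -11193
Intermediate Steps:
Z = -7 (Z = 3 - 10 = -7)
D = -39
(-41*Z)*D = -41*(-7)*(-39) = 287*(-39) = -11193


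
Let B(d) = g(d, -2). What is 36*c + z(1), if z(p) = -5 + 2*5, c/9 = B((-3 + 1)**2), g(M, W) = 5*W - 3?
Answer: -4207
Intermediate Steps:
g(M, W) = -3 + 5*W
B(d) = -13 (B(d) = -3 + 5*(-2) = -3 - 10 = -13)
c = -117 (c = 9*(-13) = -117)
z(p) = 5 (z(p) = -5 + 10 = 5)
36*c + z(1) = 36*(-117) + 5 = -4212 + 5 = -4207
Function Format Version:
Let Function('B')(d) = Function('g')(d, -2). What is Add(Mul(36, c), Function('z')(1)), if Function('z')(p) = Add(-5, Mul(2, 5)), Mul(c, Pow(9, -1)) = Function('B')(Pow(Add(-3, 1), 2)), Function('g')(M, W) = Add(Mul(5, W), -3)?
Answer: -4207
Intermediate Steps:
Function('g')(M, W) = Add(-3, Mul(5, W))
Function('B')(d) = -13 (Function('B')(d) = Add(-3, Mul(5, -2)) = Add(-3, -10) = -13)
c = -117 (c = Mul(9, -13) = -117)
Function('z')(p) = 5 (Function('z')(p) = Add(-5, 10) = 5)
Add(Mul(36, c), Function('z')(1)) = Add(Mul(36, -117), 5) = Add(-4212, 5) = -4207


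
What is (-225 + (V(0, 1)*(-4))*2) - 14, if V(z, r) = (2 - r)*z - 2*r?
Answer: -223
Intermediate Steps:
V(z, r) = -2*r + z*(2 - r) (V(z, r) = z*(2 - r) - 2*r = -2*r + z*(2 - r))
(-225 + (V(0, 1)*(-4))*2) - 14 = (-225 + ((-2*1 + 2*0 - 1*1*0)*(-4))*2) - 14 = (-225 + ((-2 + 0 + 0)*(-4))*2) - 14 = (-225 - 2*(-4)*2) - 14 = (-225 + 8*2) - 14 = (-225 + 16) - 14 = -209 - 14 = -223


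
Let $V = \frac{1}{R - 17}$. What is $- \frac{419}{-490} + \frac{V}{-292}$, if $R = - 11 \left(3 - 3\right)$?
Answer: $\frac{1040203}{1216180} \approx 0.8553$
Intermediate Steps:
$R = 0$ ($R = \left(-11\right) 0 = 0$)
$V = - \frac{1}{17}$ ($V = \frac{1}{0 - 17} = \frac{1}{-17} = - \frac{1}{17} \approx -0.058824$)
$- \frac{419}{-490} + \frac{V}{-292} = - \frac{419}{-490} - \frac{1}{17 \left(-292\right)} = \left(-419\right) \left(- \frac{1}{490}\right) - - \frac{1}{4964} = \frac{419}{490} + \frac{1}{4964} = \frac{1040203}{1216180}$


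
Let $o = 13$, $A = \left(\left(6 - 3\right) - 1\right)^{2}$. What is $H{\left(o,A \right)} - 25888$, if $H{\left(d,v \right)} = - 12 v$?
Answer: $-25936$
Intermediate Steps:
$A = 4$ ($A = \left(\left(6 - 3\right) - 1\right)^{2} = \left(3 - 1\right)^{2} = 2^{2} = 4$)
$H{\left(o,A \right)} - 25888 = \left(-12\right) 4 - 25888 = -48 - 25888 = -25936$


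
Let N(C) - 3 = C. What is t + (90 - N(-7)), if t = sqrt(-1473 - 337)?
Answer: 94 + I*sqrt(1810) ≈ 94.0 + 42.544*I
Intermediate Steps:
N(C) = 3 + C
t = I*sqrt(1810) (t = sqrt(-1810) = I*sqrt(1810) ≈ 42.544*I)
t + (90 - N(-7)) = I*sqrt(1810) + (90 - (3 - 7)) = I*sqrt(1810) + (90 - 1*(-4)) = I*sqrt(1810) + (90 + 4) = I*sqrt(1810) + 94 = 94 + I*sqrt(1810)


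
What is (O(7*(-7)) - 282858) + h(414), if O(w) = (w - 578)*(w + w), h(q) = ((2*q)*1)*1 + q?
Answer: -220170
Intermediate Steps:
h(q) = 3*q (h(q) = (2*q)*1 + q = 2*q + q = 3*q)
O(w) = 2*w*(-578 + w) (O(w) = (-578 + w)*(2*w) = 2*w*(-578 + w))
(O(7*(-7)) - 282858) + h(414) = (2*(7*(-7))*(-578 + 7*(-7)) - 282858) + 3*414 = (2*(-49)*(-578 - 49) - 282858) + 1242 = (2*(-49)*(-627) - 282858) + 1242 = (61446 - 282858) + 1242 = -221412 + 1242 = -220170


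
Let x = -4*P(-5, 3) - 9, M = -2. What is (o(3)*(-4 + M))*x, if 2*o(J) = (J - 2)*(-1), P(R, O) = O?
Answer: -63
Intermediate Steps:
x = -21 (x = -4*3 - 9 = -12 - 9 = -21)
o(J) = 1 - J/2 (o(J) = ((J - 2)*(-1))/2 = ((-2 + J)*(-1))/2 = (2 - J)/2 = 1 - J/2)
(o(3)*(-4 + M))*x = ((1 - ½*3)*(-4 - 2))*(-21) = ((1 - 3/2)*(-6))*(-21) = -½*(-6)*(-21) = 3*(-21) = -63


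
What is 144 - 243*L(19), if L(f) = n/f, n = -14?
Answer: 6138/19 ≈ 323.05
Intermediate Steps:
L(f) = -14/f
144 - 243*L(19) = 144 - (-3402)/19 = 144 - 243*(-14/19) = 144 + 3402/19 = 6138/19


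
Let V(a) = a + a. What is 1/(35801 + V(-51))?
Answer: 1/35699 ≈ 2.8012e-5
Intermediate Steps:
V(a) = 2*a
1/(35801 + V(-51)) = 1/(35801 + 2*(-51)) = 1/(35801 - 102) = 1/35699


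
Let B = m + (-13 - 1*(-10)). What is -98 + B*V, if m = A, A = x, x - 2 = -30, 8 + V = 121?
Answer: -3601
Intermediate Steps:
V = 113 (V = -8 + 121 = 113)
x = -28 (x = 2 - 30 = -28)
A = -28
m = -28
B = -31 (B = -28 + (-13 - 1*(-10)) = -28 + (-13 + 10) = -28 - 3 = -31)
-98 + B*V = -98 - 31*113 = -98 - 3503 = -3601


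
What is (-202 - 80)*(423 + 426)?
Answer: -239418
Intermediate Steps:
(-202 - 80)*(423 + 426) = -282*849 = -239418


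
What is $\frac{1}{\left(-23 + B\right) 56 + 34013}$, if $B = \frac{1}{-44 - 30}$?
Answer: $\frac{37}{1210797} \approx 3.0558 \cdot 10^{-5}$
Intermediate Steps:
$B = - \frac{1}{74}$ ($B = \frac{1}{-74} = - \frac{1}{74} \approx -0.013514$)
$\frac{1}{\left(-23 + B\right) 56 + 34013} = \frac{1}{\left(-23 - \frac{1}{74}\right) 56 + 34013} = \frac{1}{\left(- \frac{1703}{74}\right) 56 + 34013} = \frac{1}{- \frac{47684}{37} + 34013} = \frac{1}{\frac{1210797}{37}} = \frac{37}{1210797}$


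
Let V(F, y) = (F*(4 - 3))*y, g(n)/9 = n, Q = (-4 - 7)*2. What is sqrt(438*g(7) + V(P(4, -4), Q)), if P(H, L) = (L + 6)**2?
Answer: sqrt(27506) ≈ 165.85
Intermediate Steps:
Q = -22 (Q = -11*2 = -22)
g(n) = 9*n
P(H, L) = (6 + L)**2
V(F, y) = F*y (V(F, y) = (F*1)*y = F*y)
sqrt(438*g(7) + V(P(4, -4), Q)) = sqrt(438*(9*7) + (6 - 4)**2*(-22)) = sqrt(438*63 + 2**2*(-22)) = sqrt(27594 + 4*(-22)) = sqrt(27594 - 88) = sqrt(27506)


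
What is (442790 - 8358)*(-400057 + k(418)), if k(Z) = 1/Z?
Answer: -36323690371200/209 ≈ -1.7380e+11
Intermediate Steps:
(442790 - 8358)*(-400057 + k(418)) = (442790 - 8358)*(-400057 + 1/418) = 434432*(-400057 + 1/418) = 434432*(-167223825/418) = -36323690371200/209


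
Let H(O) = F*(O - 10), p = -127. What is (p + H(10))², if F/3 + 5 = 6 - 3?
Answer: 16129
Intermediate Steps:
F = -6 (F = -15 + 3*(6 - 3) = -15 + 3*3 = -15 + 9 = -6)
H(O) = 60 - 6*O (H(O) = -6*(O - 10) = -6*(-10 + O) = 60 - 6*O)
(p + H(10))² = (-127 + (60 - 6*10))² = (-127 + (60 - 60))² = (-127 + 0)² = (-127)² = 16129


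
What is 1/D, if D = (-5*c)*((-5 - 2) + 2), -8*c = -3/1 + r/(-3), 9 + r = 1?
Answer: 24/25 ≈ 0.96000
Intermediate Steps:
r = -8 (r = -9 + 1 = -8)
c = 1/24 (c = -(-3/1 - 8/(-3))/8 = -(-3*1 - 8*(-⅓))/8 = -(-3 + 8/3)/8 = -⅛*(-⅓) = 1/24 ≈ 0.041667)
D = 25/24 (D = (-5*1/24)*((-5 - 2) + 2) = -5*(-7 + 2)/24 = -5/24*(-5) = 25/24 ≈ 1.0417)
1/D = 1/(25/24) = 24/25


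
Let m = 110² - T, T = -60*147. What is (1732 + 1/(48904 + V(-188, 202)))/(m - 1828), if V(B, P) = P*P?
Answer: 51791419/570901712 ≈ 0.090719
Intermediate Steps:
T = -8820
V(B, P) = P²
m = 20920 (m = 110² - 1*(-8820) = 12100 + 8820 = 20920)
(1732 + 1/(48904 + V(-188, 202)))/(m - 1828) = (1732 + 1/(48904 + 202²))/(20920 - 1828) = (1732 + 1/(48904 + 40804))/19092 = (1732 + 1/89708)*(1/19092) = (155374257/89708)*(1/19092) = 51791419/570901712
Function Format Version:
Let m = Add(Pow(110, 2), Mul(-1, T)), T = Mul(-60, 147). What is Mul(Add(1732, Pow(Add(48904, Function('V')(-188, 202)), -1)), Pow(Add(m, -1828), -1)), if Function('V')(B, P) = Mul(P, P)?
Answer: Rational(51791419, 570901712) ≈ 0.090719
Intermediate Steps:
T = -8820
Function('V')(B, P) = Pow(P, 2)
m = 20920 (m = Add(Pow(110, 2), Mul(-1, -8820)) = Add(12100, 8820) = 20920)
Mul(Add(1732, Pow(Add(48904, Function('V')(-188, 202)), -1)), Pow(Add(m, -1828), -1)) = Mul(Add(1732, Pow(Add(48904, Pow(202, 2)), -1)), Pow(Add(20920, -1828), -1)) = Mul(Add(1732, Pow(Add(48904, 40804), -1)), Pow(19092, -1)) = Mul(Add(1732, Pow(89708, -1)), Rational(1, 19092)) = Mul(Add(1732, Rational(1, 89708)), Rational(1, 19092)) = Mul(Rational(155374257, 89708), Rational(1, 19092)) = Rational(51791419, 570901712)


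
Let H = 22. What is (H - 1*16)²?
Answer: 36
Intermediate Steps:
(H - 1*16)² = (22 - 1*16)² = (22 - 16)² = 6² = 36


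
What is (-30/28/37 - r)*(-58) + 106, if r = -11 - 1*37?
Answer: -693167/259 ≈ -2676.3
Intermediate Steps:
r = -48 (r = -11 - 37 = -48)
(-30/28/37 - r)*(-58) + 106 = (-30/28/37 - 1*(-48))*(-58) + 106 = (-30*1/28*(1/37) + 48)*(-58) + 106 = (-15/14*1/37 + 48)*(-58) + 106 = (-15/518 + 48)*(-58) + 106 = (24849/518)*(-58) + 106 = -720621/259 + 106 = -693167/259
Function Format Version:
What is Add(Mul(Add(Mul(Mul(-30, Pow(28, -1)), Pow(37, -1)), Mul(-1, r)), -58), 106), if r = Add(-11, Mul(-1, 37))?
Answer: Rational(-693167, 259) ≈ -2676.3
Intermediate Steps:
r = -48 (r = Add(-11, -37) = -48)
Add(Mul(Add(Mul(Mul(-30, Pow(28, -1)), Pow(37, -1)), Mul(-1, r)), -58), 106) = Add(Mul(Add(Mul(Mul(-30, Pow(28, -1)), Pow(37, -1)), Mul(-1, -48)), -58), 106) = Add(Mul(Add(Mul(Mul(-30, Rational(1, 28)), Rational(1, 37)), 48), -58), 106) = Add(Mul(Add(Mul(Rational(-15, 14), Rational(1, 37)), 48), -58), 106) = Add(Mul(Add(Rational(-15, 518), 48), -58), 106) = Add(Mul(Rational(24849, 518), -58), 106) = Add(Rational(-720621, 259), 106) = Rational(-693167, 259)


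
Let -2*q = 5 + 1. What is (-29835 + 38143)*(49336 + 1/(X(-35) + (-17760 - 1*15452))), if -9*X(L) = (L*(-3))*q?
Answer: 13598704473068/33177 ≈ 4.0988e+8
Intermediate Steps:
q = -3 (q = -(5 + 1)/2 = -½*6 = -3)
X(L) = -L (X(L) = -L*(-3)*(-3)/9 = -(-3*L)*(-3)/9 = -L)
(-29835 + 38143)*(49336 + 1/(X(-35) + (-17760 - 1*15452))) = (-29835 + 38143)*(49336 + 1/(-1*(-35) + (-17760 - 1*15452))) = 8308*(49336 + 1/(35 + (-17760 - 15452))) = 8308*(49336 + 1/(35 - 33212)) = 8308*(49336 + 1/(-33177)) = 8308*(49336 - 1/33177) = 8308*(1636820471/33177) = 13598704473068/33177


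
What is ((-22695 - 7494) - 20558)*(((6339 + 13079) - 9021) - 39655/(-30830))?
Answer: -3253686177251/6166 ≈ -5.2768e+8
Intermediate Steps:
((-22695 - 7494) - 20558)*(((6339 + 13079) - 9021) - 39655/(-30830)) = (-30189 - 20558)*((19418 - 9021) - 39655*(-1/30830)) = -50747*(10397 + 7931/6166) = -50747*64115833/6166 = -3253686177251/6166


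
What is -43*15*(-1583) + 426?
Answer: 1021461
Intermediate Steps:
-43*15*(-1583) + 426 = -645*(-1583) + 426 = 1021035 + 426 = 1021461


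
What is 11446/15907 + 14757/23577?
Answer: 168200647/125013113 ≈ 1.3455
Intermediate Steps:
11446/15907 + 14757/23577 = 11446*(1/15907) + 14757*(1/23577) = 11446/15907 + 4919/7859 = 168200647/125013113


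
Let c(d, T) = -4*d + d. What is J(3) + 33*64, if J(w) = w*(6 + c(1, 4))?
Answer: 2121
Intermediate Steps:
c(d, T) = -3*d
J(w) = 3*w (J(w) = w*(6 - 3*1) = w*(6 - 3) = w*3 = 3*w)
J(3) + 33*64 = 3*3 + 33*64 = 9 + 2112 = 2121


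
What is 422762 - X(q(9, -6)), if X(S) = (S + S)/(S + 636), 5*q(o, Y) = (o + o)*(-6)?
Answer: 54113545/128 ≈ 4.2276e+5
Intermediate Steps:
q(o, Y) = -12*o/5 (q(o, Y) = ((o + o)*(-6))/5 = ((2*o)*(-6))/5 = (-12*o)/5 = -12*o/5)
X(S) = 2*S/(636 + S) (X(S) = (2*S)/(636 + S) = 2*S/(636 + S))
422762 - X(q(9, -6)) = 422762 - 2*(-12/5*9)/(636 - 12/5*9) = 422762 - 2*(-108)/(5*(636 - 108/5)) = 422762 - 2*(-108)/(5*3072/5) = 422762 - 2*(-108)*5/(5*3072) = 422762 - 1*(-9/128) = 422762 + 9/128 = 54113545/128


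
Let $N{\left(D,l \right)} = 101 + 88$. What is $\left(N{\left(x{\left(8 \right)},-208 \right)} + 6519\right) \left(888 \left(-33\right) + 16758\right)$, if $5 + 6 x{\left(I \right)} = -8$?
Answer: $-84158568$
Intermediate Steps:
$x{\left(I \right)} = - \frac{13}{6}$ ($x{\left(I \right)} = - \frac{5}{6} + \frac{1}{6} \left(-8\right) = - \frac{5}{6} - \frac{4}{3} = - \frac{13}{6}$)
$N{\left(D,l \right)} = 189$
$\left(N{\left(x{\left(8 \right)},-208 \right)} + 6519\right) \left(888 \left(-33\right) + 16758\right) = \left(189 + 6519\right) \left(888 \left(-33\right) + 16758\right) = 6708 \left(-29304 + 16758\right) = 6708 \left(-12546\right) = -84158568$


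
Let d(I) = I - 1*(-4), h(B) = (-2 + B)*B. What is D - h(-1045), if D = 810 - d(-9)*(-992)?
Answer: -1098265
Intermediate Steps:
h(B) = B*(-2 + B)
d(I) = 4 + I (d(I) = I + 4 = 4 + I)
D = -4150 (D = 810 - (4 - 9)*(-992) = 810 - 1*(-5)*(-992) = 810 + 5*(-992) = 810 - 4960 = -4150)
D - h(-1045) = -4150 - (-1045)*(-2 - 1045) = -4150 - (-1045)*(-1047) = -4150 - 1*1094115 = -4150 - 1094115 = -1098265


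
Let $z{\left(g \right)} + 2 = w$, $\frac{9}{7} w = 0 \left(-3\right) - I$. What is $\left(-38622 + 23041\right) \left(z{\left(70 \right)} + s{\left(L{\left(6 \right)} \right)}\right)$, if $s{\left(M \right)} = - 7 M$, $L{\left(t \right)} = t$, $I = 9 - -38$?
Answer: $\frac{11296225}{9} \approx 1.2551 \cdot 10^{6}$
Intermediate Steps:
$I = 47$ ($I = 9 + 38 = 47$)
$w = - \frac{329}{9}$ ($w = \frac{7 \left(0 \left(-3\right) - 47\right)}{9} = \frac{7 \left(0 - 47\right)}{9} = \frac{7}{9} \left(-47\right) = - \frac{329}{9} \approx -36.556$)
$z{\left(g \right)} = - \frac{347}{9}$ ($z{\left(g \right)} = -2 - \frac{329}{9} = - \frac{347}{9}$)
$\left(-38622 + 23041\right) \left(z{\left(70 \right)} + s{\left(L{\left(6 \right)} \right)}\right) = \left(-38622 + 23041\right) \left(- \frac{347}{9} - 42\right) = - 15581 \left(- \frac{347}{9} - 42\right) = \left(-15581\right) \left(- \frac{725}{9}\right) = \frac{11296225}{9}$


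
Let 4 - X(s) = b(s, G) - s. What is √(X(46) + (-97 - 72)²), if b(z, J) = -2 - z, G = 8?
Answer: √28659 ≈ 169.29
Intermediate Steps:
X(s) = 6 + 2*s (X(s) = 4 - ((-2 - s) - s) = 4 - (-2 - 2*s) = 4 + (2 + 2*s) = 6 + 2*s)
√(X(46) + (-97 - 72)²) = √((6 + 2*46) + (-97 - 72)²) = √((6 + 92) + (-169)²) = √(98 + 28561) = √28659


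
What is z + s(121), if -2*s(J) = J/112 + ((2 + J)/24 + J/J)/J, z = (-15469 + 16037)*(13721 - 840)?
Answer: 198303907105/27104 ≈ 7.3164e+6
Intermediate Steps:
z = 7316408 (z = 568*12881 = 7316408)
s(J) = -J/224 - (13/12 + J/24)/(2*J) (s(J) = -(J/112 + ((2 + J)/24 + J/J)/J)/2 = -(J*(1/112) + ((2 + J)*(1/24) + 1)/J)/2 = -(J/112 + ((1/12 + J/24) + 1)/J)/2 = -(J/112 + (13/12 + J/24)/J)/2 = -J/224 - (13/12 + J/24)/(2*J))
z + s(121) = 7316408 + (1/672)*(-364 - 1*121*(14 + 3*121))/121 = 7316408 + (1/672)*(1/121)*(-364 - 1*121*(14 + 363)) = 7316408 + (1/672)*(1/121)*(-364 - 1*121*377) = 7316408 + (1/672)*(1/121)*(-364 - 45617) = 7316408 + (1/672)*(1/121)*(-45981) = 7316408 - 15327/27104 = 198303907105/27104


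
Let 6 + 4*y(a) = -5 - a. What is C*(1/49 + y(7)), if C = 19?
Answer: -8341/98 ≈ -85.112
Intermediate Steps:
y(a) = -11/4 - a/4 (y(a) = -3/2 + (-5 - a)/4 = -3/2 + (-5/4 - a/4) = -11/4 - a/4)
C*(1/49 + y(7)) = 19*(1/49 + (-11/4 - ¼*7)) = 19*(1/49 + (-11/4 - 7/4)) = 19*(1/49 - 9/2) = 19*(-439/98) = -8341/98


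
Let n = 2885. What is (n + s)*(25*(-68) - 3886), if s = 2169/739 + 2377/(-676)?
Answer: -4024578324333/249782 ≈ -1.6112e+7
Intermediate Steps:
s = -290359/499564 (s = 2169*(1/739) + 2377*(-1/676) = 2169/739 - 2377/676 = -290359/499564 ≈ -0.58122)
(n + s)*(25*(-68) - 3886) = (2885 - 290359/499564)*(25*(-68) - 3886) = 1440951781*(-1700 - 3886)/499564 = (1440951781/499564)*(-5586) = -4024578324333/249782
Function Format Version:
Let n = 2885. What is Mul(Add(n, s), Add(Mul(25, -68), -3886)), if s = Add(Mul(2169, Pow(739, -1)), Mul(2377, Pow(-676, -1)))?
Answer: Rational(-4024578324333, 249782) ≈ -1.6112e+7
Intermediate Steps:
s = Rational(-290359, 499564) (s = Add(Mul(2169, Rational(1, 739)), Mul(2377, Rational(-1, 676))) = Add(Rational(2169, 739), Rational(-2377, 676)) = Rational(-290359, 499564) ≈ -0.58122)
Mul(Add(n, s), Add(Mul(25, -68), -3886)) = Mul(Add(2885, Rational(-290359, 499564)), Add(Mul(25, -68), -3886)) = Mul(Rational(1440951781, 499564), Add(-1700, -3886)) = Mul(Rational(1440951781, 499564), -5586) = Rational(-4024578324333, 249782)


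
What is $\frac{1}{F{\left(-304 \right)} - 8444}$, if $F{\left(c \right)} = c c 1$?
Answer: $\frac{1}{83972} \approx 1.1909 \cdot 10^{-5}$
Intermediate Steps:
$F{\left(c \right)} = c^{2}$ ($F{\left(c \right)} = c^{2} \cdot 1 = c^{2}$)
$\frac{1}{F{\left(-304 \right)} - 8444} = \frac{1}{\left(-304\right)^{2} - 8444} = \frac{1}{92416 - 8444} = \frac{1}{83972}$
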